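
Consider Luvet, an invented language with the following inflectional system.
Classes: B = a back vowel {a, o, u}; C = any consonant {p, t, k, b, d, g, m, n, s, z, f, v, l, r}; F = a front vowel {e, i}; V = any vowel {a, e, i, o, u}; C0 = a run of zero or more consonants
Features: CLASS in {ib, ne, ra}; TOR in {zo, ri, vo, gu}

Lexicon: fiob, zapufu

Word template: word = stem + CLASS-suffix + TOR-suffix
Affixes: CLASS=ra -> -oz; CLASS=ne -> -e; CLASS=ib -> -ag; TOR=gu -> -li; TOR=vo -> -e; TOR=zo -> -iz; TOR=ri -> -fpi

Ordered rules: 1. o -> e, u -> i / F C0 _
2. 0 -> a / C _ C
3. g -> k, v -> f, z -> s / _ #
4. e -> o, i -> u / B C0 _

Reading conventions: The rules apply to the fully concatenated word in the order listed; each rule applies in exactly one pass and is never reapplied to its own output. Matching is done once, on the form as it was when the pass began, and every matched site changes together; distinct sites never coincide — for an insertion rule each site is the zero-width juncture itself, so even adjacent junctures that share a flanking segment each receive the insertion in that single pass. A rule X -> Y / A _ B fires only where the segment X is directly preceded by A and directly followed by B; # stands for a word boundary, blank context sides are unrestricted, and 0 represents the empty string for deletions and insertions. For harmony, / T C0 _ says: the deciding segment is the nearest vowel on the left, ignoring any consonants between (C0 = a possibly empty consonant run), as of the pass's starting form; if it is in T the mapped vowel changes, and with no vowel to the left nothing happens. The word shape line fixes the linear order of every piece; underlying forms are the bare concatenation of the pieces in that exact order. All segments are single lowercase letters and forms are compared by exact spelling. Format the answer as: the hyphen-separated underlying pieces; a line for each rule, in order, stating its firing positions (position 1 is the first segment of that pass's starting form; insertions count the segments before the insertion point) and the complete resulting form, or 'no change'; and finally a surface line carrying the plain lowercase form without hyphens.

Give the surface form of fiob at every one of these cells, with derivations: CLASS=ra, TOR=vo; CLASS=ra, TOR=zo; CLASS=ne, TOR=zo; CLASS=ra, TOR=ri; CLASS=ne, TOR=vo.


cell CLASS=ra, TOR=vo:
underlying: fiob-oz-e
1. o -> e, u -> i / F C0 _: fires at position(s) 3: fieboze
2. 0 -> a / C _ C: no change
3. g -> k, v -> f, z -> s / _ #: no change
4. e -> o, i -> u / B C0 _: fires at position(s) 7: fiebozo
surface: fiebozo

cell CLASS=ra, TOR=zo:
underlying: fiob-oz-iz
1. o -> e, u -> i / F C0 _: fires at position(s) 3: fieboziz
2. 0 -> a / C _ C: no change
3. g -> k, v -> f, z -> s / _ #: fires at position(s) 8: fiebozis
4. e -> o, i -> u / B C0 _: fires at position(s) 7: fiebozus
surface: fiebozus

cell CLASS=ne, TOR=zo:
underlying: fiob-e-iz
1. o -> e, u -> i / F C0 _: fires at position(s) 3: fiebeiz
2. 0 -> a / C _ C: no change
3. g -> k, v -> f, z -> s / _ #: fires at position(s) 7: fiebeis
4. e -> o, i -> u / B C0 _: no change
surface: fiebeis

cell CLASS=ra, TOR=ri:
underlying: fiob-oz-fpi
1. o -> e, u -> i / F C0 _: fires at position(s) 3: fiebozfpi
2. 0 -> a / C _ C: inserts after position(s) 6, 7: fiebozafapi
3. g -> k, v -> f, z -> s / _ #: no change
4. e -> o, i -> u / B C0 _: fires at position(s) 11: fiebozafapu
surface: fiebozafapu

cell CLASS=ne, TOR=vo:
underlying: fiob-e-e
1. o -> e, u -> i / F C0 _: fires at position(s) 3: fiebee
2. 0 -> a / C _ C: no change
3. g -> k, v -> f, z -> s / _ #: no change
4. e -> o, i -> u / B C0 _: no change
surface: fiebee


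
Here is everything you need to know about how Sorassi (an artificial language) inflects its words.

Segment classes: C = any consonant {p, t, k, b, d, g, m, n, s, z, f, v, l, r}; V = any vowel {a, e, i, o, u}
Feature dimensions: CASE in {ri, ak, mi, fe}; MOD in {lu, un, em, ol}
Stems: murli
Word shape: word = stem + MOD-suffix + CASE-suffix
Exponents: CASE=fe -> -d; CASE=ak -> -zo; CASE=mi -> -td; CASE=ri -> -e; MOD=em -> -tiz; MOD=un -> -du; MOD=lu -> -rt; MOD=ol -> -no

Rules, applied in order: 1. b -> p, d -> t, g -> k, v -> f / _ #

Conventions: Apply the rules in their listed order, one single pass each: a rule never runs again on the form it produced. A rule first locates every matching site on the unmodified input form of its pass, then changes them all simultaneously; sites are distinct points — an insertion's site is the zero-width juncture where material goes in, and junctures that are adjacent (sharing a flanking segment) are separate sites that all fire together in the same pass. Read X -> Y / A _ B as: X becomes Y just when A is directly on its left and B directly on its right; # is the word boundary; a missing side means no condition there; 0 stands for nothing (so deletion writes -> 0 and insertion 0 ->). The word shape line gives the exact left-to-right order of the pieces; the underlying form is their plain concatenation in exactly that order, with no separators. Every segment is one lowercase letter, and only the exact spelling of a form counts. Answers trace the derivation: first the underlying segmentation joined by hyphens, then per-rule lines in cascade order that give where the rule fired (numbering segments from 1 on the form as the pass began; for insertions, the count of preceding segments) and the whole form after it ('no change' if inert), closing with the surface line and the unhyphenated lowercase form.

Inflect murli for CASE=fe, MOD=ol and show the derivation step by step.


underlying: murli-no-d
1. b -> p, d -> t, g -> k, v -> f / _ #: fires at position(s) 8: murlinot
surface: murlinot


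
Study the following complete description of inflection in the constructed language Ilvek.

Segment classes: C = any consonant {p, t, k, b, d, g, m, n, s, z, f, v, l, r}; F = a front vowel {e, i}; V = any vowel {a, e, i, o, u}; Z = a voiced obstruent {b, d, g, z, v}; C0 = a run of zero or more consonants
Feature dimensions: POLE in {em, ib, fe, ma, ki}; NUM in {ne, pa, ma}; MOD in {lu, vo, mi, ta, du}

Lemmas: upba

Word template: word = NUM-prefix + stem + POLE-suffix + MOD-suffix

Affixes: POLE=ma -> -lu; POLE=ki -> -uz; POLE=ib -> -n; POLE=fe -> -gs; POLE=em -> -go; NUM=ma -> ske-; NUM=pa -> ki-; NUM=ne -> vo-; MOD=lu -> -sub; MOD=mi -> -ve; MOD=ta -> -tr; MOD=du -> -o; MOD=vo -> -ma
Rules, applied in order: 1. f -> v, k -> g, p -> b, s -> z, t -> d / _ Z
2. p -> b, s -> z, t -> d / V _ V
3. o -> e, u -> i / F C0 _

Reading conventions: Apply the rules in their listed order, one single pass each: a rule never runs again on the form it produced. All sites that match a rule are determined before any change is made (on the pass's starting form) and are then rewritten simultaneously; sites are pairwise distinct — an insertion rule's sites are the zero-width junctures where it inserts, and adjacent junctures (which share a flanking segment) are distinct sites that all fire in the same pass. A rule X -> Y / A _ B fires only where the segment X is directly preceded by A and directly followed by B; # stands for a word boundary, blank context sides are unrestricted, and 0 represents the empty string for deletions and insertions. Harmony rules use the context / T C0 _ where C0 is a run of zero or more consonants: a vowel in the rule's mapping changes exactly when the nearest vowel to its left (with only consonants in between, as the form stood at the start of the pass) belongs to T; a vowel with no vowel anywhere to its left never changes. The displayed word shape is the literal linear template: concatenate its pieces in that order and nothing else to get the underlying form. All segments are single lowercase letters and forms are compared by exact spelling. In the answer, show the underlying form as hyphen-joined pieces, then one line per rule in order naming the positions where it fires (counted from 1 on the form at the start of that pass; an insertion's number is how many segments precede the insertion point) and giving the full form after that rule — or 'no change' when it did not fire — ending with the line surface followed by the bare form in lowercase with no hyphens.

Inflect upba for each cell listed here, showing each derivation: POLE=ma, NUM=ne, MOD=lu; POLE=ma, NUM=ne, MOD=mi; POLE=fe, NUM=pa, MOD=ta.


cell POLE=ma, NUM=ne, MOD=lu:
underlying: vo-upba-lu-sub
1. f -> v, k -> g, p -> b, s -> z, t -> d / _ Z: fires at position(s) 4: voubbalusub
2. p -> b, s -> z, t -> d / V _ V: fires at position(s) 9: voubbaluzub
3. o -> e, u -> i / F C0 _: no change
surface: voubbaluzub

cell POLE=ma, NUM=ne, MOD=mi:
underlying: vo-upba-lu-ve
1. f -> v, k -> g, p -> b, s -> z, t -> d / _ Z: fires at position(s) 4: voubbaluve
2. p -> b, s -> z, t -> d / V _ V: no change
3. o -> e, u -> i / F C0 _: no change
surface: voubbaluve

cell POLE=fe, NUM=pa, MOD=ta:
underlying: ki-upba-gs-tr
1. f -> v, k -> g, p -> b, s -> z, t -> d / _ Z: fires at position(s) 4: kiubbagstr
2. p -> b, s -> z, t -> d / V _ V: no change
3. o -> e, u -> i / F C0 _: fires at position(s) 3: kiibbagstr
surface: kiibbagstr


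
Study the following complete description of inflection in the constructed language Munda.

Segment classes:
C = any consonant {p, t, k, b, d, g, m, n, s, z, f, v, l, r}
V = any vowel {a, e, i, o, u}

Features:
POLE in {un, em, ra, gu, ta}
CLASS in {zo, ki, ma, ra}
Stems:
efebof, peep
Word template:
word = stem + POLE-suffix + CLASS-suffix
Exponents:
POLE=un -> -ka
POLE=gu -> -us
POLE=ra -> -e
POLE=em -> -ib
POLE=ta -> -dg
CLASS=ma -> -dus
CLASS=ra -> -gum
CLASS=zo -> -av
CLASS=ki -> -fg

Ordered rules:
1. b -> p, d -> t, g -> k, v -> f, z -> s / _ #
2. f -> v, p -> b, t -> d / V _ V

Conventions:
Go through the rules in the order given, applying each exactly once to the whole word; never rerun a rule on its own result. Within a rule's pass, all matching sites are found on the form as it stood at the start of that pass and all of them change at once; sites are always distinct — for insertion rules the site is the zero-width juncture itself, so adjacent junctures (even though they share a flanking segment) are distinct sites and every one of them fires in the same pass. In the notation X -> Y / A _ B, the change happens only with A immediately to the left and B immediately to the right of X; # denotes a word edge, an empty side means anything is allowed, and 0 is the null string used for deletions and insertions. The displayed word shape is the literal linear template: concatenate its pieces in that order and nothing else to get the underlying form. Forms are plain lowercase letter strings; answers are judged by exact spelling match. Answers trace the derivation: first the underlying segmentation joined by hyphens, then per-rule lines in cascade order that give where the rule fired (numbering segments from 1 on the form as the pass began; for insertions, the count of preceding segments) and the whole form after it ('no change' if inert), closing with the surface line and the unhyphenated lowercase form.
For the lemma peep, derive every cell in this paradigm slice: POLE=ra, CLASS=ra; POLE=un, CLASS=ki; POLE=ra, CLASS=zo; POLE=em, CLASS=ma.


cell POLE=ra, CLASS=ra:
underlying: peep-e-gum
1. b -> p, d -> t, g -> k, v -> f, z -> s / _ #: no change
2. f -> v, p -> b, t -> d / V _ V: fires at position(s) 4: peebegum
surface: peebegum

cell POLE=un, CLASS=ki:
underlying: peep-ka-fg
1. b -> p, d -> t, g -> k, v -> f, z -> s / _ #: fires at position(s) 8: peepkafk
2. f -> v, p -> b, t -> d / V _ V: no change
surface: peepkafk

cell POLE=ra, CLASS=zo:
underlying: peep-e-av
1. b -> p, d -> t, g -> k, v -> f, z -> s / _ #: fires at position(s) 7: peepeaf
2. f -> v, p -> b, t -> d / V _ V: fires at position(s) 4: peebeaf
surface: peebeaf

cell POLE=em, CLASS=ma:
underlying: peep-ib-dus
1. b -> p, d -> t, g -> k, v -> f, z -> s / _ #: no change
2. f -> v, p -> b, t -> d / V _ V: fires at position(s) 4: peebibdus
surface: peebibdus


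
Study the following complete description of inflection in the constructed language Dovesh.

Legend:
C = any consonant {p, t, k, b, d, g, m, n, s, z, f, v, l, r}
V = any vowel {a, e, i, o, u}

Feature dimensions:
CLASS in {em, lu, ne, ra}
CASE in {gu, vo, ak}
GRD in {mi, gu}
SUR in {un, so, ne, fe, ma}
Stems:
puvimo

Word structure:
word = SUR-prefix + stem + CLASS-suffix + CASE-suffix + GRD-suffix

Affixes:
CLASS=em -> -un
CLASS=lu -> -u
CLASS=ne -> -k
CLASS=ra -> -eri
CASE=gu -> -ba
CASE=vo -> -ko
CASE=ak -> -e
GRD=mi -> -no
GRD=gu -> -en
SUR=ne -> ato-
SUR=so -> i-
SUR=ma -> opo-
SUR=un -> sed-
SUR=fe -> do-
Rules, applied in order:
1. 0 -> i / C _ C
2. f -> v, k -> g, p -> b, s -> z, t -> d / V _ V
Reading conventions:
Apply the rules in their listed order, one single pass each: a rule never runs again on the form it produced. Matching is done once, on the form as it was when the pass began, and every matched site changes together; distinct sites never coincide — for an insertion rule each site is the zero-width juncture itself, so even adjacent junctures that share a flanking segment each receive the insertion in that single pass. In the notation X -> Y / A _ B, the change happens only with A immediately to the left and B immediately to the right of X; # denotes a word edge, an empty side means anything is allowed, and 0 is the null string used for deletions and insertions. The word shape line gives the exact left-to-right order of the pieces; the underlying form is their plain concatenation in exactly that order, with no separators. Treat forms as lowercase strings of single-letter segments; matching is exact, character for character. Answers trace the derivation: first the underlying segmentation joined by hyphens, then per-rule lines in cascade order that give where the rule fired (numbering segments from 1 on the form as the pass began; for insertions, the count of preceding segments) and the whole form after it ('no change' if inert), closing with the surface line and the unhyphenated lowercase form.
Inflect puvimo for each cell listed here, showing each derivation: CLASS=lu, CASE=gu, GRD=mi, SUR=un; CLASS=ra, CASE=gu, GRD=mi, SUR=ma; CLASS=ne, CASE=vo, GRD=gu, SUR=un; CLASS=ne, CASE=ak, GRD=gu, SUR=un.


cell CLASS=lu, CASE=gu, GRD=mi, SUR=un:
underlying: sed-puvimo-u-ba-no
1. 0 -> i / C _ C: inserts after position(s) 3: sedipuvimoubano
2. f -> v, k -> g, p -> b, s -> z, t -> d / V _ V: fires at position(s) 5: sedibuvimoubano
surface: sedibuvimoubano

cell CLASS=ra, CASE=gu, GRD=mi, SUR=ma:
underlying: opo-puvimo-eri-ba-no
1. 0 -> i / C _ C: no change
2. f -> v, k -> g, p -> b, s -> z, t -> d / V _ V: fires at position(s) 2, 4: obobuvimoeribano
surface: obobuvimoeribano

cell CLASS=ne, CASE=vo, GRD=gu, SUR=un:
underlying: sed-puvimo-k-ko-en
1. 0 -> i / C _ C: inserts after position(s) 3, 10: sedipuvimokikoen
2. f -> v, k -> g, p -> b, s -> z, t -> d / V _ V: fires at position(s) 5, 11, 13: sedibuvimogigoen
surface: sedibuvimogigoen

cell CLASS=ne, CASE=ak, GRD=gu, SUR=un:
underlying: sed-puvimo-k-e-en
1. 0 -> i / C _ C: inserts after position(s) 3: sedipuvimokeen
2. f -> v, k -> g, p -> b, s -> z, t -> d / V _ V: fires at position(s) 5, 11: sedibuvimogeen
surface: sedibuvimogeen


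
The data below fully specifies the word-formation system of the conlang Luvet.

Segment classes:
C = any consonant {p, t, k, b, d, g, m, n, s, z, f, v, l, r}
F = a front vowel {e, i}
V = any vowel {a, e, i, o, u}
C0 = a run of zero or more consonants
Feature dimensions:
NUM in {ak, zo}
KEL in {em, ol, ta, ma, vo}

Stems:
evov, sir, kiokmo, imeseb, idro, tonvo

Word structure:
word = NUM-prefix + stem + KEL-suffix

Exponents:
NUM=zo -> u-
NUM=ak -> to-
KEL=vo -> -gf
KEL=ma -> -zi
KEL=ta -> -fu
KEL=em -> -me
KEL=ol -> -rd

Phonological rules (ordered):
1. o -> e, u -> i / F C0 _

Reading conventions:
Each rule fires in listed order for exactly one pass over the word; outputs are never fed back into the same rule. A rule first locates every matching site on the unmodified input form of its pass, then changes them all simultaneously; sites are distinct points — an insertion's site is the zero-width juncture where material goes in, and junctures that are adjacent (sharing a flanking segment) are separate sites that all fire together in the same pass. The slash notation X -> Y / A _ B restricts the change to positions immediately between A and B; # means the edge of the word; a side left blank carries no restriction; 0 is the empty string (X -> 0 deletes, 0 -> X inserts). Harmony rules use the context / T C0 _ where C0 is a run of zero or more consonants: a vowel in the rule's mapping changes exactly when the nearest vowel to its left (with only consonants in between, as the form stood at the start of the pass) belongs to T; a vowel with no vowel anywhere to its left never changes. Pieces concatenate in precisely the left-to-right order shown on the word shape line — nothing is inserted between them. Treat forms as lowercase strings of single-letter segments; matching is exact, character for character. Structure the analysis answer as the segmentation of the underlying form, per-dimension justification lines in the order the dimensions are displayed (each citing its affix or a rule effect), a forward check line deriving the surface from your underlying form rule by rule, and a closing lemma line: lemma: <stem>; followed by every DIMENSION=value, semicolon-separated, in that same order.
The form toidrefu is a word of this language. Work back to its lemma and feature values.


underlying: to-idro-fu
NUM=ak - signalled by the affix to-
KEL=ta - signalled by the affix -fu
check: toidrofu -> toidrefu
lemma: idro; NUM=ak; KEL=ta


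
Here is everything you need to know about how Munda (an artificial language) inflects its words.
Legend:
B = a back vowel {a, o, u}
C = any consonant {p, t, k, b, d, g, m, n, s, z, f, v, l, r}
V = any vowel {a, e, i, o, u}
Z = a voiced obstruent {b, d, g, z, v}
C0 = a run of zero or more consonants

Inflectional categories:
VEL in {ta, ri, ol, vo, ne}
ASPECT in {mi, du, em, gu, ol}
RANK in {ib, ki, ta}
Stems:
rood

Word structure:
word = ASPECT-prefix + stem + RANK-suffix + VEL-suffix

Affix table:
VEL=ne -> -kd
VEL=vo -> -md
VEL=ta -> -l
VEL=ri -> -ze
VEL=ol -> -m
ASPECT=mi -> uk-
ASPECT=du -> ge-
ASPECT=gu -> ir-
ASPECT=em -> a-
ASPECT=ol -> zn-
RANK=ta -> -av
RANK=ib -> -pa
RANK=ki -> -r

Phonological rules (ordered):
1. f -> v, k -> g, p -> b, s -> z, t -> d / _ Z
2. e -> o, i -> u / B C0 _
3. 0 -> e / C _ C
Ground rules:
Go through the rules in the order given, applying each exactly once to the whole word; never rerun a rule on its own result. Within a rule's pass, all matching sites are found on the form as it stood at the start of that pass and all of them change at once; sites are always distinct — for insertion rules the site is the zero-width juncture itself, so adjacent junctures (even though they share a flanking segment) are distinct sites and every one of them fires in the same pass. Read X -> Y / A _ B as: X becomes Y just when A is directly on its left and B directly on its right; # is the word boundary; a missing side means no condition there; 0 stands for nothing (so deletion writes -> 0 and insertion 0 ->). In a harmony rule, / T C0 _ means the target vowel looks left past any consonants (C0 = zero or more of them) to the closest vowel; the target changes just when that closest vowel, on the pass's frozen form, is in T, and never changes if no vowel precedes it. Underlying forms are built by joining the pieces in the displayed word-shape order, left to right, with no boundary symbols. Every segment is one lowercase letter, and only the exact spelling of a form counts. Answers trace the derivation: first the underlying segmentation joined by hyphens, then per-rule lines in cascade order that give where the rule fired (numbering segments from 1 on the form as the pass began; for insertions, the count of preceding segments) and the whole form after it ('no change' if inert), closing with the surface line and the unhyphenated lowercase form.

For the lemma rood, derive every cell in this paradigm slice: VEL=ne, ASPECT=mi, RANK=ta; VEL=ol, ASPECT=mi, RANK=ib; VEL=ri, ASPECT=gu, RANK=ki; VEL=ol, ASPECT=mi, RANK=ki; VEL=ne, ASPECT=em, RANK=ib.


cell VEL=ne, ASPECT=mi, RANK=ta:
underlying: uk-rood-av-kd
1. f -> v, k -> g, p -> b, s -> z, t -> d / _ Z: fires at position(s) 9: ukroodavgd
2. e -> o, i -> u / B C0 _: no change
3. 0 -> e / C _ C: inserts after position(s) 2, 8, 9: ukeroodaveged
surface: ukeroodaveged

cell VEL=ol, ASPECT=mi, RANK=ib:
underlying: uk-rood-pa-m
1. f -> v, k -> g, p -> b, s -> z, t -> d / _ Z: no change
2. e -> o, i -> u / B C0 _: no change
3. 0 -> e / C _ C: inserts after position(s) 2, 6: ukeroodepam
surface: ukeroodepam

cell VEL=ri, ASPECT=gu, RANK=ki:
underlying: ir-rood-r-ze
1. f -> v, k -> g, p -> b, s -> z, t -> d / _ Z: no change
2. e -> o, i -> u / B C0 _: fires at position(s) 9: irroodrzo
3. 0 -> e / C _ C: inserts after position(s) 2, 6, 7: irerooderezo
surface: irerooderezo

cell VEL=ol, ASPECT=mi, RANK=ki:
underlying: uk-rood-r-m
1. f -> v, k -> g, p -> b, s -> z, t -> d / _ Z: no change
2. e -> o, i -> u / B C0 _: no change
3. 0 -> e / C _ C: inserts after position(s) 2, 6, 7: ukerooderem
surface: ukerooderem

cell VEL=ne, ASPECT=em, RANK=ib:
underlying: a-rood-pa-kd
1. f -> v, k -> g, p -> b, s -> z, t -> d / _ Z: fires at position(s) 8: aroodpagd
2. e -> o, i -> u / B C0 _: no change
3. 0 -> e / C _ C: inserts after position(s) 5, 8: aroodepaged
surface: aroodepaged


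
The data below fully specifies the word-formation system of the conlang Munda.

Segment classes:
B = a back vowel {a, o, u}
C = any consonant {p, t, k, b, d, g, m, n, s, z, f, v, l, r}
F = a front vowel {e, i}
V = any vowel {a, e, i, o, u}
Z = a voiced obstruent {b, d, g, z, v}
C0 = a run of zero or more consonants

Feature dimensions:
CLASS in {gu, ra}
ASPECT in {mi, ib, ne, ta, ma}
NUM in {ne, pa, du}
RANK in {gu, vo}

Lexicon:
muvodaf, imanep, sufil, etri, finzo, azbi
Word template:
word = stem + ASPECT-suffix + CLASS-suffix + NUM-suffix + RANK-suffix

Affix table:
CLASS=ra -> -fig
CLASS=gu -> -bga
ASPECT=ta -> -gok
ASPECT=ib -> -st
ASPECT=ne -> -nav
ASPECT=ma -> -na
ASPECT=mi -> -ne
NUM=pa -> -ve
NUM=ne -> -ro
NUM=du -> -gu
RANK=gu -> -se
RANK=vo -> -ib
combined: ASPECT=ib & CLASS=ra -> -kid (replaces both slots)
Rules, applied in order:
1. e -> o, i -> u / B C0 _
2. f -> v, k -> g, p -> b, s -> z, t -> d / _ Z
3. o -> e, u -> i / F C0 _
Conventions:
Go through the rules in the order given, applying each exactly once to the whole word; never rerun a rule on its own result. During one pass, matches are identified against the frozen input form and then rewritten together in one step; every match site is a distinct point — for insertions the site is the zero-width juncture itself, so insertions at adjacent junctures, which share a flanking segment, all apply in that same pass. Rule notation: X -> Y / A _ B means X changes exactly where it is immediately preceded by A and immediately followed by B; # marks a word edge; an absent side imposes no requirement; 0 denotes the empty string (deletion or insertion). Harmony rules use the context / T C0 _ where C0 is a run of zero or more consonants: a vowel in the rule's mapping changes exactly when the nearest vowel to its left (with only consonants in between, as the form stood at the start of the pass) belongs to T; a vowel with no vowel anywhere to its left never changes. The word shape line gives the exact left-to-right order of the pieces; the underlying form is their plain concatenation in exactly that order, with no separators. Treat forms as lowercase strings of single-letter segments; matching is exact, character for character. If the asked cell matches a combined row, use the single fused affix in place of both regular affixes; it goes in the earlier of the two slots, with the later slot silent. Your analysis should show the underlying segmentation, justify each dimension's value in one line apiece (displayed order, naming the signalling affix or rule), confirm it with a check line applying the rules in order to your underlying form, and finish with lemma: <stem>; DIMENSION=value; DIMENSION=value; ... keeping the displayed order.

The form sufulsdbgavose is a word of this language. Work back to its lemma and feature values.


underlying: sufil-st-bga-ve-se
CLASS=gu - signalled by the affix -bga
ASPECT=ib - signalled by the affix -st
NUM=pa - signalled by the affix -ve
RANK=gu - signalled by the affix -se
check: sufilstbgavese -> sufulstbgavose -> sufulsdbgavose -> sufulsdbgavose
lemma: sufil; CLASS=gu; ASPECT=ib; NUM=pa; RANK=gu


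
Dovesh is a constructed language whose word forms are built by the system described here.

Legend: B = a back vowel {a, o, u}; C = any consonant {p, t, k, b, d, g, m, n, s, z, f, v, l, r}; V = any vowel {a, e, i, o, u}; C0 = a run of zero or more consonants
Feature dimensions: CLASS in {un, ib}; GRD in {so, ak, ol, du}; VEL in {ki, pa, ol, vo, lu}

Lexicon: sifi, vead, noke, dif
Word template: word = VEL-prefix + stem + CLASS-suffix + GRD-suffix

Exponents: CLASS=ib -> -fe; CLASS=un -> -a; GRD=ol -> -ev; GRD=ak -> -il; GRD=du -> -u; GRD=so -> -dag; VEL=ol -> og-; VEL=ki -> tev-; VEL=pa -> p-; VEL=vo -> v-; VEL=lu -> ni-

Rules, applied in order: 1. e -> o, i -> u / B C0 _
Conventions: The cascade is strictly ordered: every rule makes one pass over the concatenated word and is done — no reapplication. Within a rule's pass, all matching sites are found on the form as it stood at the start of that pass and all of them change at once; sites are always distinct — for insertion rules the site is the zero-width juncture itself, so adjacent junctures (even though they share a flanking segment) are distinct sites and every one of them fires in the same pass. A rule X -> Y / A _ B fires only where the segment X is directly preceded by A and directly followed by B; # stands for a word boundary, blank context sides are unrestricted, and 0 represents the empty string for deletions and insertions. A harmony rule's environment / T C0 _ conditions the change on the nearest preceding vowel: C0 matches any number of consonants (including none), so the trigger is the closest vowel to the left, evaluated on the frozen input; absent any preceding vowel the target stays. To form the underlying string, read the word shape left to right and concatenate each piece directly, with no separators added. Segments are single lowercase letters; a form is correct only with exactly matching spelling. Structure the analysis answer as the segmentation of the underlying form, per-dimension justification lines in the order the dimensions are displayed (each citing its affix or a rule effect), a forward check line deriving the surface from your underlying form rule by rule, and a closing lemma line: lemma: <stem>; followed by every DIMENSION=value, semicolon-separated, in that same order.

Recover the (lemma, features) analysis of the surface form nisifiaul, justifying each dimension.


underlying: ni-sifi-a-il
CLASS=un - signalled by the affix -a
GRD=ak - signalled by the affix -il
VEL=lu - signalled by the affix ni-
check: nisifiail -> nisifiaul
lemma: sifi; CLASS=un; GRD=ak; VEL=lu


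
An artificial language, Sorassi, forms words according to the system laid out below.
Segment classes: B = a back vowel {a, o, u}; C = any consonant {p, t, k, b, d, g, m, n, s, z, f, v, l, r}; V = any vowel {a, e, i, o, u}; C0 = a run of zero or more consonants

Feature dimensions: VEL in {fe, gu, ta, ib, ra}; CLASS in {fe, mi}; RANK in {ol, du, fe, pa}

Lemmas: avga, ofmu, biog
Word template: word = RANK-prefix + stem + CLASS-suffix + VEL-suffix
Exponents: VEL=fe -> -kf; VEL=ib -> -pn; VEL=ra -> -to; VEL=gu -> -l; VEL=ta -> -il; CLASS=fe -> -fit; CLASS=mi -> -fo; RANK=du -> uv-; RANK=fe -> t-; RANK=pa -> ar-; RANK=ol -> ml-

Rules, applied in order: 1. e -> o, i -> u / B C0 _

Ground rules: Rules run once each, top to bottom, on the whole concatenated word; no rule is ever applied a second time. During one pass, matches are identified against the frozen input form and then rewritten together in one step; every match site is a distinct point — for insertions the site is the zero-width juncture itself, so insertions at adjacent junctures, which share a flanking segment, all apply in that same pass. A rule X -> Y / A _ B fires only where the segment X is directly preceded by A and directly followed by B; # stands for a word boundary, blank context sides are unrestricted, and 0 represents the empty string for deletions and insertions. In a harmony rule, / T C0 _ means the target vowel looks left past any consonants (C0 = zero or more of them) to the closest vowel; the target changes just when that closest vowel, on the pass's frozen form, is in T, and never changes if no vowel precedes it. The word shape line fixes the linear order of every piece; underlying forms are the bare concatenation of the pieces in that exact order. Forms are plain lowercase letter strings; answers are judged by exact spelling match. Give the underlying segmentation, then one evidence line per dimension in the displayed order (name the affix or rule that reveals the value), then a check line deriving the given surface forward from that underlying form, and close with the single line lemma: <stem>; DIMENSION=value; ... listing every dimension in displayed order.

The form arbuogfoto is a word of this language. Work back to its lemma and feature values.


underlying: ar-biog-fo-to
VEL=ra - signalled by the affix -to
CLASS=mi - signalled by the affix -fo
RANK=pa - signalled by the affix ar-
check: arbiogfoto -> arbuogfoto
lemma: biog; VEL=ra; CLASS=mi; RANK=pa


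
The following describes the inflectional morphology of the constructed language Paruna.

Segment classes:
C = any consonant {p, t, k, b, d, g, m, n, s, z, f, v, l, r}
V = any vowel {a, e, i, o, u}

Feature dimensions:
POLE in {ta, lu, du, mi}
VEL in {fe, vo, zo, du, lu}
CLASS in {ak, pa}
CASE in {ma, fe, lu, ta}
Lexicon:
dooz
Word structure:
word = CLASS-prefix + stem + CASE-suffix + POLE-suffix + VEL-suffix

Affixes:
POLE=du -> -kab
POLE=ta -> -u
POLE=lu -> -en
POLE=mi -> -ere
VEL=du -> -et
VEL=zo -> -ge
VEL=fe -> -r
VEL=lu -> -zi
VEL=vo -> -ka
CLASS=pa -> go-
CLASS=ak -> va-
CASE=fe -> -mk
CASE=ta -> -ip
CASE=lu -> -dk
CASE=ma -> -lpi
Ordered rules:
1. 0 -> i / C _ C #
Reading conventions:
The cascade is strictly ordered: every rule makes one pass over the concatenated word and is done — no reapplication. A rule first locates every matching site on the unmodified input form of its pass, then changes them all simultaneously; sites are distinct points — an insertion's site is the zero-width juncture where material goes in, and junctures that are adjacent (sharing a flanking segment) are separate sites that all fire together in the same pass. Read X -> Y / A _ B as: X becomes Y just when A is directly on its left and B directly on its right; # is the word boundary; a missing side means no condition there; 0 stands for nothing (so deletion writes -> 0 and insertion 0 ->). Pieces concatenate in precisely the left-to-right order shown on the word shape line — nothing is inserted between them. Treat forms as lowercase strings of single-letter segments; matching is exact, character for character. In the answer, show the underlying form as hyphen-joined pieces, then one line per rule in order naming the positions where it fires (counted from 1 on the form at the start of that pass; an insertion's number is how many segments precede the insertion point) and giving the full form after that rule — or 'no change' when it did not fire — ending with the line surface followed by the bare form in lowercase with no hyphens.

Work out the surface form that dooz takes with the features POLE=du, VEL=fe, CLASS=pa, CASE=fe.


underlying: go-dooz-mk-kab-r
1. 0 -> i / C _ C #: inserts after position(s) 11: godoozmkkabir
surface: godoozmkkabir


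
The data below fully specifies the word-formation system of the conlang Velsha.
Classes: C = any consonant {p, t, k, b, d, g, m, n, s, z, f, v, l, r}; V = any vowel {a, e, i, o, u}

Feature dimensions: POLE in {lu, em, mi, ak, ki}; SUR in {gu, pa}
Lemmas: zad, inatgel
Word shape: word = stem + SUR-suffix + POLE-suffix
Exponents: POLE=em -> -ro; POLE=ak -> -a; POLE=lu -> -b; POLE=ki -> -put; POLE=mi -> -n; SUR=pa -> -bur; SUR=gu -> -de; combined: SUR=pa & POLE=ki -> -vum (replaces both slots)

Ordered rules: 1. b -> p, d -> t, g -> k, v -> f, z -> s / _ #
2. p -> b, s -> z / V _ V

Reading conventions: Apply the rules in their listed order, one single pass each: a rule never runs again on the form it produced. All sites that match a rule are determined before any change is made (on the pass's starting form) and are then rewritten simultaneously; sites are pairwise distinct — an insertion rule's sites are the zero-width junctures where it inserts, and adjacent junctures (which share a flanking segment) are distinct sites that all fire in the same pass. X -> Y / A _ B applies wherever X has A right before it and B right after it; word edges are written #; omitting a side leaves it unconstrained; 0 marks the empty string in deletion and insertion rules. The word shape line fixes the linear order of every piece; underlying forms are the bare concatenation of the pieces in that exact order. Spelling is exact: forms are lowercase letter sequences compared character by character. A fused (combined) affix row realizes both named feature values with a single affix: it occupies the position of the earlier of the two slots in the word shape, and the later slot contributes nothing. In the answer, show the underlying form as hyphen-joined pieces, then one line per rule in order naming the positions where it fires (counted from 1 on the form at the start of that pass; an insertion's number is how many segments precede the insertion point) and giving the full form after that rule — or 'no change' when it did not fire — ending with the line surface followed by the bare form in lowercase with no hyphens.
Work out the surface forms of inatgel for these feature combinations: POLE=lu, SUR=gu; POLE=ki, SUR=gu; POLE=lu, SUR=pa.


cell POLE=lu, SUR=gu:
underlying: inatgel-de-b
1. b -> p, d -> t, g -> k, v -> f, z -> s / _ #: fires at position(s) 10: inatgeldep
2. p -> b, s -> z / V _ V: no change
surface: inatgeldep

cell POLE=ki, SUR=gu:
underlying: inatgel-de-put
1. b -> p, d -> t, g -> k, v -> f, z -> s / _ #: no change
2. p -> b, s -> z / V _ V: fires at position(s) 10: inatgeldebut
surface: inatgeldebut

cell POLE=lu, SUR=pa:
underlying: inatgel-bur-b
1. b -> p, d -> t, g -> k, v -> f, z -> s / _ #: fires at position(s) 11: inatgelburp
2. p -> b, s -> z / V _ V: no change
surface: inatgelburp


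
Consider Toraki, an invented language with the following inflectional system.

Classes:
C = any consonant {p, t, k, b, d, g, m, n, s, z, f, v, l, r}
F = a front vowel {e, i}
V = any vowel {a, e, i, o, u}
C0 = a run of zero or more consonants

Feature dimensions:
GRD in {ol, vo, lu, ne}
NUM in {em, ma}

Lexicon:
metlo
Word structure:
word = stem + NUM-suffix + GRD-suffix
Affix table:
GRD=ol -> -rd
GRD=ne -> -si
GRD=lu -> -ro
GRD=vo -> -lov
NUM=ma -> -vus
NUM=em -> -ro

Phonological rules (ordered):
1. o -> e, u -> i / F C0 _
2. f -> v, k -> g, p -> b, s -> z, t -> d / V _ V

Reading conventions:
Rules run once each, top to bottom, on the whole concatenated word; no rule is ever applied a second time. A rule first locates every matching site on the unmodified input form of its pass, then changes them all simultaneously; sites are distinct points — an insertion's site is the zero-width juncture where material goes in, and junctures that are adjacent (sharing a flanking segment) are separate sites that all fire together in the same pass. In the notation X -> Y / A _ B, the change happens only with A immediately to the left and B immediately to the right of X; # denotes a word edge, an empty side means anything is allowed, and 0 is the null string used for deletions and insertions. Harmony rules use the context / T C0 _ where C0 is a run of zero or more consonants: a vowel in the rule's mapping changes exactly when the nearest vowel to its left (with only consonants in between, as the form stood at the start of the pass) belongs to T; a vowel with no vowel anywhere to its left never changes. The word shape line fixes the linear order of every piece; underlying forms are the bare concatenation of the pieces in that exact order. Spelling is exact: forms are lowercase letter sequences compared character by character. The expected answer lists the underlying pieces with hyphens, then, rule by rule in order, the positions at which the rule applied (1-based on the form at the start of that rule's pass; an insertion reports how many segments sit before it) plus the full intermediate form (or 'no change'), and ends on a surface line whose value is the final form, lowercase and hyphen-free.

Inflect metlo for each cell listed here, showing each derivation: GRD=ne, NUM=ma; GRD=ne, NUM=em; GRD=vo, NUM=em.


cell GRD=ne, NUM=ma:
underlying: metlo-vus-si
1. o -> e, u -> i / F C0 _: fires at position(s) 5: metlevussi
2. f -> v, k -> g, p -> b, s -> z, t -> d / V _ V: no change
surface: metlevussi

cell GRD=ne, NUM=em:
underlying: metlo-ro-si
1. o -> e, u -> i / F C0 _: fires at position(s) 5: metlerosi
2. f -> v, k -> g, p -> b, s -> z, t -> d / V _ V: fires at position(s) 8: metlerozi
surface: metlerozi

cell GRD=vo, NUM=em:
underlying: metlo-ro-lov
1. o -> e, u -> i / F C0 _: fires at position(s) 5: metlerolov
2. f -> v, k -> g, p -> b, s -> z, t -> d / V _ V: no change
surface: metlerolov


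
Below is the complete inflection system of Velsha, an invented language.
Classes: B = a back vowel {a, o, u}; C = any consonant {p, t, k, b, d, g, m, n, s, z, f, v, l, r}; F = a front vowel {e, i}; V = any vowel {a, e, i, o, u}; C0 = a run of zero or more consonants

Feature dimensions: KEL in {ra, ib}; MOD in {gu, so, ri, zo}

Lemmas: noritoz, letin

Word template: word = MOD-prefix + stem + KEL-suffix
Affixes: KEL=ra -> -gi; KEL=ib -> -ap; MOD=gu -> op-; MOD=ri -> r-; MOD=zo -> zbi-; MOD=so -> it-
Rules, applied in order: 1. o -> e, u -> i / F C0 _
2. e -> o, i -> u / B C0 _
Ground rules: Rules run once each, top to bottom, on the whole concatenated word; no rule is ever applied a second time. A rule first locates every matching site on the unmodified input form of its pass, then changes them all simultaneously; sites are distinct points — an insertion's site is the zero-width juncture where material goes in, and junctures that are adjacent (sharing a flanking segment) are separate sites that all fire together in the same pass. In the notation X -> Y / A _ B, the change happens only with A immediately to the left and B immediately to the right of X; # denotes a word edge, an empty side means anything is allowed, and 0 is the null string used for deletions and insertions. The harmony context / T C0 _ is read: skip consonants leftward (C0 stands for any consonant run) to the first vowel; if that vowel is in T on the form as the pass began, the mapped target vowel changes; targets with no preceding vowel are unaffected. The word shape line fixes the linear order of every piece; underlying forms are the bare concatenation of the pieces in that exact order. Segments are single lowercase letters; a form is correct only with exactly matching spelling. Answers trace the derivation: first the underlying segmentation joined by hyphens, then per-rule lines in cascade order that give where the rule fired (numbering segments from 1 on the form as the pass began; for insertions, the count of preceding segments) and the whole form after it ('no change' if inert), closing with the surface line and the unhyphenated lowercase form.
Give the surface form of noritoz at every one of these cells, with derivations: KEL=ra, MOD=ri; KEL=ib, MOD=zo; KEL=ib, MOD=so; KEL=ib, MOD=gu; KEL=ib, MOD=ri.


cell KEL=ra, MOD=ri:
underlying: r-noritoz-gi
1. o -> e, u -> i / F C0 _: fires at position(s) 7: rnoritezgi
2. e -> o, i -> u / B C0 _: fires at position(s) 5: rnorutezgi
surface: rnorutezgi

cell KEL=ib, MOD=zo:
underlying: zbi-noritoz-ap
1. o -> e, u -> i / F C0 _: fires at position(s) 5, 9: zbineritezap
2. e -> o, i -> u / B C0 _: no change
surface: zbineritezap

cell KEL=ib, MOD=so:
underlying: it-noritoz-ap
1. o -> e, u -> i / F C0 _: fires at position(s) 4, 8: itneritezap
2. e -> o, i -> u / B C0 _: no change
surface: itneritezap

cell KEL=ib, MOD=gu:
underlying: op-noritoz-ap
1. o -> e, u -> i / F C0 _: fires at position(s) 8: opnoritezap
2. e -> o, i -> u / B C0 _: fires at position(s) 6: opnorutezap
surface: opnorutezap

cell KEL=ib, MOD=ri:
underlying: r-noritoz-ap
1. o -> e, u -> i / F C0 _: fires at position(s) 7: rnoritezap
2. e -> o, i -> u / B C0 _: fires at position(s) 5: rnorutezap
surface: rnorutezap
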